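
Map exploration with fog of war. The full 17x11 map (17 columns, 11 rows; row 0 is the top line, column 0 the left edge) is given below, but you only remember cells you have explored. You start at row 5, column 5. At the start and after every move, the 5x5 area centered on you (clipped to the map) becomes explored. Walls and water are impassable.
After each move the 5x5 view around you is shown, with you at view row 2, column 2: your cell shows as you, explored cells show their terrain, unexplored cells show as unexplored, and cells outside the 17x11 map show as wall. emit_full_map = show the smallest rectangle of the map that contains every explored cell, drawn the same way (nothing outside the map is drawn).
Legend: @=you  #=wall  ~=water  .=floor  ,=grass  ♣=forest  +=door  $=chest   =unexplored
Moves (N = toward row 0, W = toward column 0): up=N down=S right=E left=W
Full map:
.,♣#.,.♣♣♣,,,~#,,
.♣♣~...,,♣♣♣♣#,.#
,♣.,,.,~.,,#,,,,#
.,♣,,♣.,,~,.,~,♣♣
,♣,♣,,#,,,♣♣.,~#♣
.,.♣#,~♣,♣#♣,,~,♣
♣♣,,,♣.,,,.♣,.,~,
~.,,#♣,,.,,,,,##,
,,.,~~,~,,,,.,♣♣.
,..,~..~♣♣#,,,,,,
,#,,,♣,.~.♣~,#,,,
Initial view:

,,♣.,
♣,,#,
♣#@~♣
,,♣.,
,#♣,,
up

,,.,~
,,♣.,
♣,@#,
♣#,~♣
,,♣.,

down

,,♣.,
♣,,#,
♣#@~♣
,,♣.,
,#♣,,

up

,,.,~
,,♣.,
♣,@#,
♣#,~♣
,,♣.,

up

~...,
,,.,~
,,@.,
♣,,#,
♣#,~♣

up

#.,.♣
~...,
,,@,~
,,♣.,
♣,,#,

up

#####
#.,.♣
~.@.,
,,.,~
,,♣.,

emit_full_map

#.,.♣
~.@.,
,,.,~
,,♣.,
♣,,#,
♣#,~♣
,,♣.,
,#♣,,

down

#.,.♣
~...,
,,@,~
,,♣.,
♣,,#,

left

♣#.,.
♣~...
.,@.,
♣,,♣.
,♣,,#

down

♣~...
.,,.,
♣,@♣.
,♣,,#
.♣#,~

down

.,,.,
♣,,♣.
,♣@,#
.♣#,~
,,,♣.

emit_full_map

♣#.,.♣
♣~...,
.,,.,~
♣,,♣.,
,♣@,#,
.♣#,~♣
,,,♣.,
 ,#♣,,

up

♣~...
.,,.,
♣,@♣.
,♣,,#
.♣#,~

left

♣♣~..
♣.,,.
,♣@,♣
♣,♣,,
,.♣#,

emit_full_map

 ♣#.,.♣
♣♣~...,
♣.,,.,~
,♣@,♣.,
♣,♣,,#,
,.♣#,~♣
 ,,,♣.,
  ,#♣,,


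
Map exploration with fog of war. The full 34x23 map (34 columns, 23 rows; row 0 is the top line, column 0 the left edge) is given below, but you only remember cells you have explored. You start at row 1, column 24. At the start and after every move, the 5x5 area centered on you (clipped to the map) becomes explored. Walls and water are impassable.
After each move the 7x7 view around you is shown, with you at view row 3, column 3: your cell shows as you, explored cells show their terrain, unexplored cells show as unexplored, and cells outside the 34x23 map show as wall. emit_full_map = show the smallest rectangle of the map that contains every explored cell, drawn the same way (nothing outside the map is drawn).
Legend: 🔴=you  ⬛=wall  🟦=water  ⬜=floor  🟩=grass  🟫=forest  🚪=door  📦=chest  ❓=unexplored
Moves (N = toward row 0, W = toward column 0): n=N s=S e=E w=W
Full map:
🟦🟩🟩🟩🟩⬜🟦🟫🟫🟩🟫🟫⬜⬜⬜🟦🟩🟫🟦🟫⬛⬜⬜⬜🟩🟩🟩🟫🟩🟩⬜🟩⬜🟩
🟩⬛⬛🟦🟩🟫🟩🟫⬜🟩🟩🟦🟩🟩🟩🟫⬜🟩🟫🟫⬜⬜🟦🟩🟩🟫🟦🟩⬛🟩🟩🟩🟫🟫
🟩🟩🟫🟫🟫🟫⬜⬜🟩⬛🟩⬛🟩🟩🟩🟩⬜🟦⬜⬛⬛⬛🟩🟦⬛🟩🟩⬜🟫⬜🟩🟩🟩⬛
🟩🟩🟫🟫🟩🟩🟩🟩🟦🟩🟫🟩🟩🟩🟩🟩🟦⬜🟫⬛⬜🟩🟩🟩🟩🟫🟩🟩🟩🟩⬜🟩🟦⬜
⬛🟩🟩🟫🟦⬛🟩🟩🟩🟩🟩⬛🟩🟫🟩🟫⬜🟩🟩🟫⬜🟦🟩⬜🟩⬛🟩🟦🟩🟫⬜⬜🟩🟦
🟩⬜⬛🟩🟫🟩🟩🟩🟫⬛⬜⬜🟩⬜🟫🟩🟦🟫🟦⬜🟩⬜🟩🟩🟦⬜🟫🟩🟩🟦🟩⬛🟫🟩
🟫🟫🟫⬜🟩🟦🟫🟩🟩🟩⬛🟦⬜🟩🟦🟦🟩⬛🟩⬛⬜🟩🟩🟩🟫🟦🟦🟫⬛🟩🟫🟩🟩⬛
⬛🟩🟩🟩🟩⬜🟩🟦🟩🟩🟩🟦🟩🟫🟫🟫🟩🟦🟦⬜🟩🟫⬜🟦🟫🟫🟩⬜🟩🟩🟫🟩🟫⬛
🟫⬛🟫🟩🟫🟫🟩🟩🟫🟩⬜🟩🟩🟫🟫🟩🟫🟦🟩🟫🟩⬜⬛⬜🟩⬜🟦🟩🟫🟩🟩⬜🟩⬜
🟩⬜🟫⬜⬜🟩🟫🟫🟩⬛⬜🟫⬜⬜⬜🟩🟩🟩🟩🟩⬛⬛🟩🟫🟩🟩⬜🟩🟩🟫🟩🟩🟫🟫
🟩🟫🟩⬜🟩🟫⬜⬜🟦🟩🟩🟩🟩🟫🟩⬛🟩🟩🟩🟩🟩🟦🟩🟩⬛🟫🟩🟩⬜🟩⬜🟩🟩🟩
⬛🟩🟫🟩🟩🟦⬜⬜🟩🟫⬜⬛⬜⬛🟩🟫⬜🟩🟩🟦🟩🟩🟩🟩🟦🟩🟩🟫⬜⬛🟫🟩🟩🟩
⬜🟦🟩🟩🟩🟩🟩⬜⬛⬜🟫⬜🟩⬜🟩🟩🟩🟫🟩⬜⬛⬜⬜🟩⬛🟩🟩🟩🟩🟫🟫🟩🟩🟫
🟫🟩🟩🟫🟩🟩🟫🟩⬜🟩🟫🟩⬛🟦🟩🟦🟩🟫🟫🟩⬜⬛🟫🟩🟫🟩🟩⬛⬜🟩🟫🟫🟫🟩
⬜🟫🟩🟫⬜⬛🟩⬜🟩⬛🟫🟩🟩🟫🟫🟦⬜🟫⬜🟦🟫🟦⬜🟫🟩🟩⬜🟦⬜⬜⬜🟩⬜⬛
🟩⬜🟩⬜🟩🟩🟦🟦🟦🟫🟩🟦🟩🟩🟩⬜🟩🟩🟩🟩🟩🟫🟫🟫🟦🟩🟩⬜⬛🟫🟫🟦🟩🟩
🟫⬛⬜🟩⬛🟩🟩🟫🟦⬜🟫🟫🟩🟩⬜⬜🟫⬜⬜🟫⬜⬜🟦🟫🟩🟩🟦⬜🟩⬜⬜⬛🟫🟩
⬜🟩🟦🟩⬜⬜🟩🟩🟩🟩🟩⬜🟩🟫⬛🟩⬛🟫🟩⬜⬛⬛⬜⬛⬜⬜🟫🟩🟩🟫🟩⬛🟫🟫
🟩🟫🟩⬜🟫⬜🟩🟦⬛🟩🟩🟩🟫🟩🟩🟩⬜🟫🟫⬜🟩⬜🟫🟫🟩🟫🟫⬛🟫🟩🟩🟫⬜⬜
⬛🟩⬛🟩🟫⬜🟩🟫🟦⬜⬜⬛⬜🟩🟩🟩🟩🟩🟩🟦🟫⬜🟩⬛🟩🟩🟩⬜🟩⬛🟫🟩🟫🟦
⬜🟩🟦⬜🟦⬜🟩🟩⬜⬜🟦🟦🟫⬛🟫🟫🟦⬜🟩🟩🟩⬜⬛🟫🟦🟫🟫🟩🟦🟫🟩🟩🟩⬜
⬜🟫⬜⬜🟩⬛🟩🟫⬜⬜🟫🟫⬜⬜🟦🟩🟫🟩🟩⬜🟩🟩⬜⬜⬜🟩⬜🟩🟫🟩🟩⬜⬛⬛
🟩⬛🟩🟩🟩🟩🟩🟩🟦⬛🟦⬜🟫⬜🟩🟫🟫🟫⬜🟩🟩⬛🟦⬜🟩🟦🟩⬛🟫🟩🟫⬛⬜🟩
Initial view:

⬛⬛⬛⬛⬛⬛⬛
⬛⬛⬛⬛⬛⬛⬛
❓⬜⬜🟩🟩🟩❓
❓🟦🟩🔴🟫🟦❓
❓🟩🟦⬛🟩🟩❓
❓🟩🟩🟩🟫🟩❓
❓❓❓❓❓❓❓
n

⬛⬛⬛⬛⬛⬛⬛
⬛⬛⬛⬛⬛⬛⬛
⬛⬛⬛⬛⬛⬛⬛
❓⬜⬜🔴🟩🟩❓
❓🟦🟩🟩🟫🟦❓
❓🟩🟦⬛🟩🟩❓
❓🟩🟩🟩🟫🟩❓

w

⬛⬛⬛⬛⬛⬛⬛
⬛⬛⬛⬛⬛⬛⬛
⬛⬛⬛⬛⬛⬛⬛
❓⬜⬜🔴🟩🟩🟩
❓⬜🟦🟩🟩🟫🟦
❓⬛🟩🟦⬛🟩🟩
❓❓🟩🟩🟩🟫🟩

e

⬛⬛⬛⬛⬛⬛⬛
⬛⬛⬛⬛⬛⬛⬛
⬛⬛⬛⬛⬛⬛⬛
⬜⬜⬜🔴🟩🟩❓
⬜🟦🟩🟩🟫🟦❓
⬛🟩🟦⬛🟩🟩❓
❓🟩🟩🟩🟫🟩❓

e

⬛⬛⬛⬛⬛⬛⬛
⬛⬛⬛⬛⬛⬛⬛
⬛⬛⬛⬛⬛⬛⬛
⬜⬜🟩🔴🟩🟫❓
🟦🟩🟩🟫🟦🟩❓
🟩🟦⬛🟩🟩⬜❓
🟩🟩🟩🟫🟩❓❓

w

⬛⬛⬛⬛⬛⬛⬛
⬛⬛⬛⬛⬛⬛⬛
⬛⬛⬛⬛⬛⬛⬛
⬜⬜⬜🔴🟩🟩🟫
⬜🟦🟩🟩🟫🟦🟩
⬛🟩🟦⬛🟩🟩⬜
❓🟩🟩🟩🟫🟩❓

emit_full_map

⬜⬜⬜🔴🟩🟩🟫
⬜🟦🟩🟩🟫🟦🟩
⬛🟩🟦⬛🟩🟩⬜
❓🟩🟩🟩🟫🟩❓

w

⬛⬛⬛⬛⬛⬛⬛
⬛⬛⬛⬛⬛⬛⬛
⬛⬛⬛⬛⬛⬛⬛
❓⬜⬜🔴🟩🟩🟩
❓⬜🟦🟩🟩🟫🟦
❓⬛🟩🟦⬛🟩🟩
❓❓🟩🟩🟩🟫🟩

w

⬛⬛⬛⬛⬛⬛⬛
⬛⬛⬛⬛⬛⬛⬛
⬛⬛⬛⬛⬛⬛⬛
❓⬛⬜🔴⬜🟩🟩
❓⬜⬜🟦🟩🟩🟫
❓⬛⬛🟩🟦⬛🟩
❓❓❓🟩🟩🟩🟫

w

⬛⬛⬛⬛⬛⬛⬛
⬛⬛⬛⬛⬛⬛⬛
⬛⬛⬛⬛⬛⬛⬛
❓🟫⬛🔴⬜⬜🟩
❓🟫⬜⬜🟦🟩🟩
❓⬛⬛⬛🟩🟦⬛
❓❓❓❓🟩🟩🟩

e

⬛⬛⬛⬛⬛⬛⬛
⬛⬛⬛⬛⬛⬛⬛
⬛⬛⬛⬛⬛⬛⬛
🟫⬛⬜🔴⬜🟩🟩
🟫⬜⬜🟦🟩🟩🟫
⬛⬛⬛🟩🟦⬛🟩
❓❓❓🟩🟩🟩🟫

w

⬛⬛⬛⬛⬛⬛⬛
⬛⬛⬛⬛⬛⬛⬛
⬛⬛⬛⬛⬛⬛⬛
❓🟫⬛🔴⬜⬜🟩
❓🟫⬜⬜🟦🟩🟩
❓⬛⬛⬛🟩🟦⬛
❓❓❓❓🟩🟩🟩

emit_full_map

🟫⬛🔴⬜⬜🟩🟩🟩🟫
🟫⬜⬜🟦🟩🟩🟫🟦🟩
⬛⬛⬛🟩🟦⬛🟩🟩⬜
❓❓❓🟩🟩🟩🟫🟩❓

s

⬛⬛⬛⬛⬛⬛⬛
⬛⬛⬛⬛⬛⬛⬛
❓🟫⬛⬜⬜⬜🟩
❓🟫⬜🔴🟦🟩🟩
❓⬛⬛⬛🟩🟦⬛
❓⬛⬜🟩🟩🟩🟩
❓❓❓❓❓❓❓

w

⬛⬛⬛⬛⬛⬛⬛
⬛⬛⬛⬛⬛⬛⬛
❓🟦🟫⬛⬜⬜⬜
❓🟫🟫🔴⬜🟦🟩
❓⬜⬛⬛⬛🟩🟦
❓🟫⬛⬜🟩🟩🟩
❓❓❓❓❓❓❓

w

⬛⬛⬛⬛⬛⬛⬛
⬛⬛⬛⬛⬛⬛⬛
❓🟫🟦🟫⬛⬜⬜
❓🟩🟫🔴⬜⬜🟦
❓🟦⬜⬛⬛⬛🟩
❓⬜🟫⬛⬜🟩🟩
❓❓❓❓❓❓❓

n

⬛⬛⬛⬛⬛⬛⬛
⬛⬛⬛⬛⬛⬛⬛
⬛⬛⬛⬛⬛⬛⬛
❓🟫🟦🔴⬛⬜⬜
❓🟩🟫🟫⬜⬜🟦
❓🟦⬜⬛⬛⬛🟩
❓⬜🟫⬛⬜🟩🟩

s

⬛⬛⬛⬛⬛⬛⬛
⬛⬛⬛⬛⬛⬛⬛
❓🟫🟦🟫⬛⬜⬜
❓🟩🟫🔴⬜⬜🟦
❓🟦⬜⬛⬛⬛🟩
❓⬜🟫⬛⬜🟩🟩
❓❓❓❓❓❓❓

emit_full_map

🟫🟦🟫⬛⬜⬜⬜🟩🟩🟩🟫
🟩🟫🔴⬜⬜🟦🟩🟩🟫🟦🟩
🟦⬜⬛⬛⬛🟩🟦⬛🟩🟩⬜
⬜🟫⬛⬜🟩🟩🟩🟩🟫🟩❓

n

⬛⬛⬛⬛⬛⬛⬛
⬛⬛⬛⬛⬛⬛⬛
⬛⬛⬛⬛⬛⬛⬛
❓🟫🟦🔴⬛⬜⬜
❓🟩🟫🟫⬜⬜🟦
❓🟦⬜⬛⬛⬛🟩
❓⬜🟫⬛⬜🟩🟩


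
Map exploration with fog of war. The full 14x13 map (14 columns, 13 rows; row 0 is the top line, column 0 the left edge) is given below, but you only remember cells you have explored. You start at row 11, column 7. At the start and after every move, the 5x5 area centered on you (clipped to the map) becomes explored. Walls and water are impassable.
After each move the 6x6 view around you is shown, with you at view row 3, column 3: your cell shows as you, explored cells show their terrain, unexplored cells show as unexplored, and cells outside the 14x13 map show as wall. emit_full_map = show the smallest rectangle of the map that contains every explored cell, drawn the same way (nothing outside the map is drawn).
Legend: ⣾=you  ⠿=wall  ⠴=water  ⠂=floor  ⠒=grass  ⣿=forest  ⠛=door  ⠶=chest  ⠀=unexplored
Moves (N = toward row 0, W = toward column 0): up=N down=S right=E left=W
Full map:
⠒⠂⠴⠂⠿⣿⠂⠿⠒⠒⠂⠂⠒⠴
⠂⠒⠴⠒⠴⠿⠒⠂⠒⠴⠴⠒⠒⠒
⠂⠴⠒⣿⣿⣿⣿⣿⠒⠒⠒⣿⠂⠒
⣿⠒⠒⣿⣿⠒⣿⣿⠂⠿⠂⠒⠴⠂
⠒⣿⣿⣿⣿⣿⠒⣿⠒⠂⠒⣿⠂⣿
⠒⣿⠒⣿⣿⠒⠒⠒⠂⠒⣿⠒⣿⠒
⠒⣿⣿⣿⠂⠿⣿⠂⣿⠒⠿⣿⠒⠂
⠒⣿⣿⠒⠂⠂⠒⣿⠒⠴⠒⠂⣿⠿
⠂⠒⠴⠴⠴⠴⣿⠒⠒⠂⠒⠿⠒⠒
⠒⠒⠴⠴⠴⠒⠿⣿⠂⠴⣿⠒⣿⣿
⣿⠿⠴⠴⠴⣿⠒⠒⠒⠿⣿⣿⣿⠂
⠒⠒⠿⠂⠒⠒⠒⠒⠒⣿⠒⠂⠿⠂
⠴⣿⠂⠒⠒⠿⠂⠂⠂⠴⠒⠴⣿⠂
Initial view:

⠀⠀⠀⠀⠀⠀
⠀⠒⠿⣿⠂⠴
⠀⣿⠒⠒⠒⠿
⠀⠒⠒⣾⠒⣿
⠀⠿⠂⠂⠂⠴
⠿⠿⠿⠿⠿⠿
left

⠀⠀⠀⠀⠀⠀
⠀⠴⠒⠿⣿⠂
⠀⠴⣿⠒⠒⠒
⠀⠒⠒⣾⠒⠒
⠀⠒⠿⠂⠂⠂
⠿⠿⠿⠿⠿⠿

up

⠀⠀⠀⠀⠀⠀
⠀⠴⠴⣿⠒⠒
⠀⠴⠒⠿⣿⠂
⠀⠴⣿⣾⠒⠒
⠀⠒⠒⠒⠒⠒
⠀⠒⠿⠂⠂⠂

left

⠀⠀⠀⠀⠀⠀
⠀⠴⠴⠴⣿⠒
⠀⠴⠴⠒⠿⣿
⠀⠴⠴⣾⠒⠒
⠀⠂⠒⠒⠒⠒
⠀⠒⠒⠿⠂⠂

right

⠀⠀⠀⠀⠀⠀
⠴⠴⠴⣿⠒⠒
⠴⠴⠒⠿⣿⠂
⠴⠴⣿⣾⠒⠒
⠂⠒⠒⠒⠒⠒
⠒⠒⠿⠂⠂⠂

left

⠀⠀⠀⠀⠀⠀
⠀⠴⠴⠴⣿⠒
⠀⠴⠴⠒⠿⣿
⠀⠴⠴⣾⠒⠒
⠀⠂⠒⠒⠒⠒
⠀⠒⠒⠿⠂⠂

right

⠀⠀⠀⠀⠀⠀
⠴⠴⠴⣿⠒⠒
⠴⠴⠒⠿⣿⠂
⠴⠴⣿⣾⠒⠒
⠂⠒⠒⠒⠒⠒
⠒⠒⠿⠂⠂⠂

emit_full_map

⠴⠴⠴⣿⠒⠒⠀
⠴⠴⠒⠿⣿⠂⠴
⠴⠴⣿⣾⠒⠒⠿
⠂⠒⠒⠒⠒⠒⣿
⠒⠒⠿⠂⠂⠂⠴

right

⠀⠀⠀⠀⠀⠀
⠴⠴⣿⠒⠒⠂
⠴⠒⠿⣿⠂⠴
⠴⣿⠒⣾⠒⠿
⠒⠒⠒⠒⠒⣿
⠒⠿⠂⠂⠂⠴

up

⠀⠀⠀⠀⠀⠀
⠀⠂⠒⣿⠒⠴
⠴⠴⣿⠒⠒⠂
⠴⠒⠿⣾⠂⠴
⠴⣿⠒⠒⠒⠿
⠒⠒⠒⠒⠒⣿

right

⠀⠀⠀⠀⠀⠀
⠂⠒⣿⠒⠴⠒
⠴⣿⠒⠒⠂⠒
⠒⠿⣿⣾⠴⣿
⣿⠒⠒⠒⠿⣿
⠒⠒⠒⠒⣿⠒

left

⠀⠀⠀⠀⠀⠀
⠀⠂⠒⣿⠒⠴
⠴⠴⣿⠒⠒⠂
⠴⠒⠿⣾⠂⠴
⠴⣿⠒⠒⠒⠿
⠒⠒⠒⠒⠒⣿

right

⠀⠀⠀⠀⠀⠀
⠂⠒⣿⠒⠴⠒
⠴⣿⠒⠒⠂⠒
⠒⠿⣿⣾⠴⣿
⣿⠒⠒⠒⠿⣿
⠒⠒⠒⠒⣿⠒

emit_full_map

⠀⠀⠂⠒⣿⠒⠴⠒
⠴⠴⠴⣿⠒⠒⠂⠒
⠴⠴⠒⠿⣿⣾⠴⣿
⠴⠴⣿⠒⠒⠒⠿⣿
⠂⠒⠒⠒⠒⠒⣿⠒
⠒⠒⠿⠂⠂⠂⠴⠀


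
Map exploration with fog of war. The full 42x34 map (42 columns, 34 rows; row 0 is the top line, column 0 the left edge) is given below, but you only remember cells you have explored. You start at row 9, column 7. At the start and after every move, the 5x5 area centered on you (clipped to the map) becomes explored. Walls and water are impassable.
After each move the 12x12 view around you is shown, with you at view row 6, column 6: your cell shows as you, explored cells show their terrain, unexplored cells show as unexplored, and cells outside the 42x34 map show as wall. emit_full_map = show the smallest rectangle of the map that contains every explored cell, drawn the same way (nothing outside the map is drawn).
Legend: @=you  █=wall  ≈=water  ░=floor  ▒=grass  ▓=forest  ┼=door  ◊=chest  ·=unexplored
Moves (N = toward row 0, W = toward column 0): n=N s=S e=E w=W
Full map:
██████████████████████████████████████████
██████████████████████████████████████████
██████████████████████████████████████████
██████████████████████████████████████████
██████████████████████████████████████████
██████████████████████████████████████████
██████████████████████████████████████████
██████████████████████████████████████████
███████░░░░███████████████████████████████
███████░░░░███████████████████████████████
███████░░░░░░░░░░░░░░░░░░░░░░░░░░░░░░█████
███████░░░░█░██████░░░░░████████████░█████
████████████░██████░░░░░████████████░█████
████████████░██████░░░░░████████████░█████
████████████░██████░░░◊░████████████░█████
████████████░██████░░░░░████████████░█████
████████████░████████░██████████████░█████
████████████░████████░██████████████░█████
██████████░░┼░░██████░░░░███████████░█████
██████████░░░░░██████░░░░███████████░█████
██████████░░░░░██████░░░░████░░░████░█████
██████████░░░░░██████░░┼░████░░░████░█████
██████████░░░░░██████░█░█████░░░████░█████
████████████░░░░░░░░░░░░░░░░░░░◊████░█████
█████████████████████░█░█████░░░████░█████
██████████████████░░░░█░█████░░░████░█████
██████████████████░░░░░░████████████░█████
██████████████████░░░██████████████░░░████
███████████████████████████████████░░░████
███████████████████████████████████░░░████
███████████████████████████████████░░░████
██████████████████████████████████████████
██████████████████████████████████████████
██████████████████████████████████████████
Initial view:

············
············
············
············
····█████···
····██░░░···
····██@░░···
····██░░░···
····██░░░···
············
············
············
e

············
············
············
············
···██████···
···██░░░░···
···██░@░░···
···██░░░░···
···██░░░░···
············
············
············

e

············
············
············
············
··███████···
··██░░░░█···
··██░░@░█···
··██░░░░░···
··██░░░░█···
············
············
············

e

············
············
············
············
·████████···
·██░░░░██···
·██░░░@██···
·██░░░░░░···
·██░░░░█░···
············
············
············

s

············
············
············
·████████···
·██░░░░██···
·██░░░░██···
·██░░░@░░···
·██░░░░█░···
····████░···
············
············
············

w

············
············
············
··████████··
··██░░░░██··
··██░░░░██··
··██░░@░░░··
··██░░░░█░··
····█████░··
············
············
············

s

············
············
··████████··
··██░░░░██··
··██░░░░██··
··██░░░░░░··
··██░░@░█░··
····█████░··
····█████···
············
············
············

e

············
············
·████████···
·██░░░░██···
·██░░░░██···
·██░░░░░░···
·██░░░@█░···
···█████░···
···█████░···
············
············
············

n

············
············
············
·████████···
·██░░░░██···
·██░░░░██···
·██░░░@░░···
·██░░░░█░···
···█████░···
···█████░···
············
············

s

············
············
·████████···
·██░░░░██···
·██░░░░██···
·██░░░░░░···
·██░░░@█░···
···█████░···
···█████░···
············
············
············

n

············
············
············
·████████···
·██░░░░██···
·██░░░░██···
·██░░░@░░···
·██░░░░█░···
···█████░···
···█████░···
············
············


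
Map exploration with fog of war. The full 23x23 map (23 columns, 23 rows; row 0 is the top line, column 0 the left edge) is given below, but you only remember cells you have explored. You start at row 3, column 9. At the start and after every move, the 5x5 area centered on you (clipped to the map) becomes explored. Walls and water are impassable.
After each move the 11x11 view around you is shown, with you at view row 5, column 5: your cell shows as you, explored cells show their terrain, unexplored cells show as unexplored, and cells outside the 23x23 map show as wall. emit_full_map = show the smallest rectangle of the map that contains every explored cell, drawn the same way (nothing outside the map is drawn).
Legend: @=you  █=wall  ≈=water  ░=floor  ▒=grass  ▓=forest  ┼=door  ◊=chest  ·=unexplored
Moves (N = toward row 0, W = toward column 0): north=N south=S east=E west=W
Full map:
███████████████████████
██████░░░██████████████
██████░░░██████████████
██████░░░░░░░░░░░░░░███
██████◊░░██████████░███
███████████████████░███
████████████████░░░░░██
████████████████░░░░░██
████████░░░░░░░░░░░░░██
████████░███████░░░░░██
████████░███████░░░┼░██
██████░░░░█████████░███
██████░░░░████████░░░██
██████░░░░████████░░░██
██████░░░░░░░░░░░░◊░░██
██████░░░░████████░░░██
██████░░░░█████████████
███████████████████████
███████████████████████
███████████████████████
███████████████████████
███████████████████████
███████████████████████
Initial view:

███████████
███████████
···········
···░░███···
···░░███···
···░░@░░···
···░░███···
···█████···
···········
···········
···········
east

███████████
███████████
···········
··░░████···
··░░████···
··░░░@░░···
··░░████···
··██████···
···········
···········
···········

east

███████████
███████████
···········
·░░█████···
·░░█████···
·░░░░@░░···
·░░█████···
·███████···
···········
···········
···········

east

███████████
███████████
···········
░░██████···
░░██████···
░░░░░@░░···
░░██████···
████████···
···········
···········
···········

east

███████████
███████████
···········
░███████···
░███████···
░░░░░@░░···
░███████···
████████···
···········
···········
···········

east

███████████
███████████
···········
████████···
████████···
░░░░░@░░···
████████···
████████···
···········
···········
···········

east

███████████
███████████
···········
████████···
████████···
░░░░░@░░···
████████···
████████···
···········
···········
···········


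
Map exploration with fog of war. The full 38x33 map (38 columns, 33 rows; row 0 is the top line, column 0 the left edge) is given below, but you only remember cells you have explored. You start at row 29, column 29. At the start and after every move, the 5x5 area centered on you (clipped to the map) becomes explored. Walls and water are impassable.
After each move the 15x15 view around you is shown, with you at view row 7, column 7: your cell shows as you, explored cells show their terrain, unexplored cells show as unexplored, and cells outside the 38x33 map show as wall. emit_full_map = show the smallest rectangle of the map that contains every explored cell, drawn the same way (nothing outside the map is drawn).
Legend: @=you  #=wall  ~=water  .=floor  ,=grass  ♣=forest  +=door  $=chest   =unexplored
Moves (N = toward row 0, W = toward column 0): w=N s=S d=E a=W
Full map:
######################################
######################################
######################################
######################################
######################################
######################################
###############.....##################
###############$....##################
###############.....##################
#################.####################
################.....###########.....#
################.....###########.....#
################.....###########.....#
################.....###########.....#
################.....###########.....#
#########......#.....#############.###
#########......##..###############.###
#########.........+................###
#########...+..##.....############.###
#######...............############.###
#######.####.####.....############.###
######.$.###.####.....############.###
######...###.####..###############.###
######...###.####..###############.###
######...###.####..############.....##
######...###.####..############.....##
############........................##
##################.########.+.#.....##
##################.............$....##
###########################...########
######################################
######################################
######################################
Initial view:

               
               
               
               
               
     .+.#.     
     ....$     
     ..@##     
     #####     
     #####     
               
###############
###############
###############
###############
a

               
               
               
               
               
     #.+.#.    
     .....$    
     #.@.##    
     ######    
     ######    
               
###############
###############
###############
###############

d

               
               
               
               
               
    #.+.#.     
    .....$     
    #..@##     
    ######     
    ######     
               
###############
###############
###############
###############

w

               
               
               
               
               
     .....     
    #.+.#.     
    ...@.$     
    #...##     
    ######     
    ######     
               
###############
###############
###############

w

               
               
               
               
               
     ####.     
     .....     
    #.+@#.     
    .....$     
    #...##     
    ######     
    ######     
               
###############
###############

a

               
               
               
               
               
     #####.    
     ......    
     #.@.#.    
     .....$    
     #...##    
     ######    
     ######    
               
###############
###############

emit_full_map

#####.
......
#.@.#.
.....$
#...##
######
######

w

               
               
               
               
               
     #####     
     #####.    
     ..@...    
     #.+.#.    
     .....$    
     #...##    
     ######    
     ######    
               
###############

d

               
               
               
               
               
    #####.     
    #####.     
    ...@..     
    #.+.#.     
    .....$     
    #...##     
    ######     
    ######     
               
###############

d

               
               
               
               
               
   #####..     
   #####..     
   ....@..     
   #.+.#..     
   .....$.     
   #...##      
   ######      
   ######      
               
###############

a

               
               
               
               
               
    #####..    
    #####..    
    ...@...    
    #.+.#..    
    .....$.    
    #...##     
    ######     
    ######     
               
###############

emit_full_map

#####..
#####..
...@...
#.+.#..
.....$.
#...## 
###### 
###### 

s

               
               
               
               
    #####..    
    #####..    
    .......    
    #.+@#..    
    .....$.    
    #...##     
    ######     
    ######     
               
###############
###############

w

               
               
               
               
               
    #####..    
    #####..    
    ...@...    
    #.+.#..    
    .....$.    
    #...##     
    ######     
    ######     
               
###############

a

               
               
               
               
               
     #####..   
     #####..   
     ..@....   
     #.+.#..   
     .....$.   
     #...##    
     ######    
     ######    
               
###############


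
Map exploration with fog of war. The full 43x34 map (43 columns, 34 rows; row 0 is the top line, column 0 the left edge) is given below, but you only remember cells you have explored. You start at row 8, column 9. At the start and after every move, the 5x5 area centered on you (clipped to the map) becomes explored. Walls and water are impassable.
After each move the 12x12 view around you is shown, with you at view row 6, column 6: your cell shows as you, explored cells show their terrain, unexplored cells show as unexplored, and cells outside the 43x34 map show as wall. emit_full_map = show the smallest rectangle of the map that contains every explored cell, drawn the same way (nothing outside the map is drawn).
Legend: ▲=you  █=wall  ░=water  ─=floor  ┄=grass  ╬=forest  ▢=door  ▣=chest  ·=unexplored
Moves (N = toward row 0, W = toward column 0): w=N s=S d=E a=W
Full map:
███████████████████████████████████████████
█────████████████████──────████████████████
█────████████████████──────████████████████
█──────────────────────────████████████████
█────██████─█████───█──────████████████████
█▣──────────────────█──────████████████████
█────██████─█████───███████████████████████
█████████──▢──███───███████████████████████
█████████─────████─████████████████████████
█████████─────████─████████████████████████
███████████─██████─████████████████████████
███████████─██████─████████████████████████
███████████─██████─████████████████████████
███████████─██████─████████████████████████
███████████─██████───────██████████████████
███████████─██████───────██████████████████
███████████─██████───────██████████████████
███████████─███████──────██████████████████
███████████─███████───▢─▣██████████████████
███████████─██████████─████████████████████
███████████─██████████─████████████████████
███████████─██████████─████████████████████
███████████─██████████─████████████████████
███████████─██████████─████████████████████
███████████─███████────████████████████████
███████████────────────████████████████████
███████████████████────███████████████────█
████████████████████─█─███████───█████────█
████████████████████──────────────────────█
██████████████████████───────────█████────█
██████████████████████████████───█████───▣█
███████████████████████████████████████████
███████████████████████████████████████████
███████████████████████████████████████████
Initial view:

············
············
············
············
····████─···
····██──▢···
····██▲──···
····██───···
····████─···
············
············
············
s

············
············
············
····████─···
····██──▢···
····██───···
····██▲──···
····████─···
····████─···
············
············
············

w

············
············
············
············
····████─···
····██──▢···
····██▲──···
····██───···
····████─···
····████─···
············
············

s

············
············
············
····████─···
····██──▢···
····██───···
····██▲──···
····████─···
····████─···
············
············
············

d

············
············
············
···████─····
···██──▢─···
···██────···
···██─▲──···
···████─█···
···████─█···
············
············
············

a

············
············
············
····████─···
····██──▢─··
····██────··
····██▲───··
····████─█··
····████─█··
············
············
············

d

············
············
············
···████─····
···██──▢─···
···██────···
···██─▲──···
···████─█···
···████─█···
············
············
············

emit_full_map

████─·
██──▢─
██────
██─▲──
████─█
████─█

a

············
············
············
····████─···
····██──▢─··
····██────··
····██▲───··
····████─█··
····████─█··
············
············
············


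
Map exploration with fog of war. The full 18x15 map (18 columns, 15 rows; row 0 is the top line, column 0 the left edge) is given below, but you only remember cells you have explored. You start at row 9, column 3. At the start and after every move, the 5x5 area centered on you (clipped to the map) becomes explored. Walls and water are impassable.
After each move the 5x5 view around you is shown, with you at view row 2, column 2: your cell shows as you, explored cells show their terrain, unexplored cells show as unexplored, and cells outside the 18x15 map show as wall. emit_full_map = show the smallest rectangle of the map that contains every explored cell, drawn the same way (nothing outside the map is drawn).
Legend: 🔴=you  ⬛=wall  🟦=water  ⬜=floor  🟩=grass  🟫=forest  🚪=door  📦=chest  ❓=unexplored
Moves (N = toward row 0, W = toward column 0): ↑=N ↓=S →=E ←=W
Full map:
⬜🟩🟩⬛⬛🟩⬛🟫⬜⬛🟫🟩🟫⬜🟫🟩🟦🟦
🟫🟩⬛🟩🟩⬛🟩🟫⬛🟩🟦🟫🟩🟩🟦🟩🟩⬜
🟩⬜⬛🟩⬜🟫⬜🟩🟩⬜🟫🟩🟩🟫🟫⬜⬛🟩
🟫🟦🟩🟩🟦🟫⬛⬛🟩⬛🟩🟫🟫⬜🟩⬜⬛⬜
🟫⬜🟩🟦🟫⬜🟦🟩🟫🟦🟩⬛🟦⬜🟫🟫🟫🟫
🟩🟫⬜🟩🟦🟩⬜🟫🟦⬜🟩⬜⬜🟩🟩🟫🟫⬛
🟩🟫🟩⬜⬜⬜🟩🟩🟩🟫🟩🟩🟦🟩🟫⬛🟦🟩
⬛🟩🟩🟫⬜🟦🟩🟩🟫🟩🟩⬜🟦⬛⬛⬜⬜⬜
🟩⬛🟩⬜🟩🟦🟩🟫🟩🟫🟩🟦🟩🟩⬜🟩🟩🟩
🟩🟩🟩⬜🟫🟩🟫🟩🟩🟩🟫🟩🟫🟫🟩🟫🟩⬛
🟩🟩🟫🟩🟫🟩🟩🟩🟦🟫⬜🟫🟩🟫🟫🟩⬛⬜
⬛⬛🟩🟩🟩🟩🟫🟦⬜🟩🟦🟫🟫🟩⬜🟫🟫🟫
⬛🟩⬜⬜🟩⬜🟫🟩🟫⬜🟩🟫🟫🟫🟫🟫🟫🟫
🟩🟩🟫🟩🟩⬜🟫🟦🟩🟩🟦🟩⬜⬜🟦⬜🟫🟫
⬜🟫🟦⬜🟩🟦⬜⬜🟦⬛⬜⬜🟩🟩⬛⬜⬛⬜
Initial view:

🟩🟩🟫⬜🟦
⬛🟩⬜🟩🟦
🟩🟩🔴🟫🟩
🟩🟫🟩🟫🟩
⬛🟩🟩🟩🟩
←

⬛🟩🟩🟫⬜
🟩⬛🟩⬜🟩
🟩🟩🔴⬜🟫
🟩🟩🟫🟩🟫
⬛⬛🟩🟩🟩

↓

🟩⬛🟩⬜🟩
🟩🟩🟩⬜🟫
🟩🟩🔴🟩🟫
⬛⬛🟩🟩🟩
⬛🟩⬜⬜🟩

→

⬛🟩⬜🟩🟦
🟩🟩⬜🟫🟩
🟩🟫🔴🟫🟩
⬛🟩🟩🟩🟩
🟩⬜⬜🟩⬜

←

🟩⬛🟩⬜🟩
🟩🟩🟩⬜🟫
🟩🟩🔴🟩🟫
⬛⬛🟩🟩🟩
⬛🟩⬜⬜🟩

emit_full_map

⬛🟩🟩🟫⬜🟦
🟩⬛🟩⬜🟩🟦
🟩🟩🟩⬜🟫🟩
🟩🟩🔴🟩🟫🟩
⬛⬛🟩🟩🟩🟩
⬛🟩⬜⬜🟩⬜

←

⬛🟩⬛🟩⬜
⬛🟩🟩🟩⬜
⬛🟩🔴🟫🟩
⬛⬛⬛🟩🟩
⬛⬛🟩⬜⬜
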